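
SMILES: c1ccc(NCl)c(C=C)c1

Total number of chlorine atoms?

The symbol for chlorine appears 1 time in the SMILES.

1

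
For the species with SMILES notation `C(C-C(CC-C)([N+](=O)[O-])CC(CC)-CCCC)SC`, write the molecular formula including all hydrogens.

Heavy atoms from the SMILES: 15 C, 1 N, 2 O, 1 S.
Implicit hydrogens by atom environment:
  9 × C: 2 H each → 18
  4 × C: 3 H each → 12
  1 × C: 1 H
  1 × C: no H
  1 × N (charge +1): no H
  1 × O: no H
  1 × O (charge -1): no H
  1 × S: no H
  Total hydrogens = 31.
Molecular formula: C15H31NO2S

C15H31NO2S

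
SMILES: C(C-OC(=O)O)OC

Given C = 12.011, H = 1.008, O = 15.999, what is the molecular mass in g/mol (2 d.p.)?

Molecular formula: C4H8O4.
M = 4×12.011 + 8×1.008 + 4×15.999 = 120.10 g/mol.

120.10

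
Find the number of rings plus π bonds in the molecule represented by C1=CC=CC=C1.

Molecular formula from the SMILES: C6H6.
DoU = (2C + 2 + N − H − X)/2 = (2·6 + 2 + 0 − 6 − 0)/2 = 8/2 = 4.
(Structurally: 1 ring(s) + 3 π bond(s) = 4.)

4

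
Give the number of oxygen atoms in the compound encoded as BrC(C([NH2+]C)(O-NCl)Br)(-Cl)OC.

2

The symbol for oxygen appears 2 times in the SMILES.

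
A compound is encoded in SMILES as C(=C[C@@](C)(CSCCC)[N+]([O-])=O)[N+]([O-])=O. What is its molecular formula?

Heavy atoms from the SMILES: 8 C, 2 N, 4 O, 1 S.
Implicit hydrogens by atom environment:
  3 × C: 2 H each → 6
  2 × C: 3 H each → 6
  2 × C: 1 H each → 2
  2 × N (charge +1): no H
  2 × O: no H
  2 × O (charge -1): no H
  1 × C: no H
  1 × S: no H
  Total hydrogens = 14.
Molecular formula: C8H14N2O4S

C8H14N2O4S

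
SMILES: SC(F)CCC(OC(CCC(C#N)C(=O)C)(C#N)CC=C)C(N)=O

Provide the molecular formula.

C16H22FN3O3S

Heavy atoms from the SMILES: 16 C, 1 F, 3 N, 3 O, 1 S.
Implicit hydrogens by atom environment:
  6 × C: 2 H each → 12
  5 × C: no H
  4 × C: 1 H each → 4
  3 × O: no H
  2 × N: no H
  1 × C: 3 H
  1 × F: no H
  1 × N: 2 H
  1 × S: 1 H
  Total hydrogens = 22.
Molecular formula: C16H22FN3O3S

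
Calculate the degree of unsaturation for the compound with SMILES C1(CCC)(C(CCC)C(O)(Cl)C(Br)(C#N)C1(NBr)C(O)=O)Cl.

4

Molecular formula from the SMILES: C13H18Br2Cl2N2O3.
DoU = (2C + 2 + N − H − X)/2 = (2·13 + 2 + 2 − 18 − 4)/2 = 8/2 = 4.
(Structurally: 1 ring(s) + 3 π bond(s) = 4.)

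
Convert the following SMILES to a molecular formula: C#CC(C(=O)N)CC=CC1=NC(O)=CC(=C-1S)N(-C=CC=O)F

Heavy atoms from the SMILES: 15 C, 1 F, 3 N, 3 O, 1 S.
Implicit hydrogens by atom environment:
  7 × C: 1 H each → 7
  4 × C (aromatic): no H
  2 × C: no H
  2 × O: no H
  1 × C: 2 H
  1 × C (aromatic): 1 H
  1 × F: no H
  1 × N: 2 H
  1 × N (aromatic): no H
  1 × N: no H
  1 × O: 1 H
  1 × S: 1 H
  Total hydrogens = 14.
Molecular formula: C15H14FN3O3S

C15H14FN3O3S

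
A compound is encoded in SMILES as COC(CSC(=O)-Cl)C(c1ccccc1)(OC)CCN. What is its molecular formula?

Heavy atoms from the SMILES: 14 C, 1 Cl, 1 N, 3 O, 1 S.
Implicit hydrogens by atom environment:
  5 × C (aromatic): 1 H each → 5
  3 × C: 2 H each → 6
  3 × O: no H
  2 × C: 3 H each → 6
  2 × C: no H
  1 × C: 1 H
  1 × C (aromatic): no H
  1 × Cl: no H
  1 × N: 2 H
  1 × S: no H
  Total hydrogens = 20.
Molecular formula: C14H20ClNO3S

C14H20ClNO3S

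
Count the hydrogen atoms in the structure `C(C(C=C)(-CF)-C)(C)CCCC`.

21

Hydrogens are implicit in SMILES; fill each atom to its normal valence:
  5 × C: 2 H each → 10
  3 × C: 3 H each → 9
  2 × C: 1 H each → 2
  1 × C: no H
  1 × F: no H
  Total hydrogens = 21.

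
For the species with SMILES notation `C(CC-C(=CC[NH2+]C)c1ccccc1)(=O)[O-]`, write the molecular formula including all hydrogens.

Heavy atoms from the SMILES: 13 C, 1 N, 2 O.
Implicit hydrogens by atom environment:
  5 × C (aromatic): 1 H each → 5
  3 × C: 2 H each → 6
  2 × C: no H
  1 × C: 3 H
  1 × C: 1 H
  1 × C (aromatic): no H
  1 × N (charge +1): 2 H
  1 × O: no H
  1 × O (charge -1): no H
  Total hydrogens = 17.
Molecular formula: C13H17NO2

C13H17NO2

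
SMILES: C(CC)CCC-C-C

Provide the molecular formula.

C8H18

Heavy atoms from the SMILES: 8 C.
Implicit hydrogens by atom environment:
  6 × C: 2 H each → 12
  2 × C: 3 H each → 6
  Total hydrogens = 18.
Molecular formula: C8H18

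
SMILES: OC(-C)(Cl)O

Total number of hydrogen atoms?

5

Hydrogens are implicit in SMILES; fill each atom to its normal valence:
  2 × O: 1 H each → 2
  1 × C: 3 H
  1 × C: no H
  1 × Cl: no H
  Total hydrogens = 5.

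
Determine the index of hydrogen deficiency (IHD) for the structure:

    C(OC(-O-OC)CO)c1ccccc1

4

Molecular formula from the SMILES: C10H14O4.
DoU = (2C + 2 + N − H − X)/2 = (2·10 + 2 + 0 − 14 − 0)/2 = 8/2 = 4.
(Structurally: 1 ring(s) + 3 π bond(s) = 4.)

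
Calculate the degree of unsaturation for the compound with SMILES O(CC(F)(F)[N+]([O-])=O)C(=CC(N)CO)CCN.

2

Molecular formula from the SMILES: C8H15F2N3O4.
DoU = (2C + 2 + N − H − X)/2 = (2·8 + 2 + 3 − 15 − 2)/2 = 4/2 = 2.
(Structurally: 0 ring(s) + 2 π bond(s) = 2.)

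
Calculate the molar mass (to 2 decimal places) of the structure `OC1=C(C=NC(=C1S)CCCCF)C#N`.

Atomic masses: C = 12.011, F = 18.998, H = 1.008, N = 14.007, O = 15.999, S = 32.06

Molecular formula: C10H11FN2OS.
M = 10×12.011 + 1×18.998 + 11×1.008 + 2×14.007 + 1×15.999 + 1×32.06 = 226.27 g/mol.

226.27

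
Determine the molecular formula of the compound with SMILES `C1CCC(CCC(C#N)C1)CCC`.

Heavy atoms from the SMILES: 12 C, 1 N.
Implicit hydrogens by atom environment:
  8 × C: 2 H each → 16
  2 × C: 1 H each → 2
  1 × C: 3 H
  1 × C: no H
  1 × N: no H
  Total hydrogens = 21.
Molecular formula: C12H21N

C12H21N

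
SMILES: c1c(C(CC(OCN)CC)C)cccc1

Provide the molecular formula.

Heavy atoms from the SMILES: 13 C, 1 N, 1 O.
Implicit hydrogens by atom environment:
  5 × C (aromatic): 1 H each → 5
  3 × C: 2 H each → 6
  2 × C: 3 H each → 6
  2 × C: 1 H each → 2
  1 × C (aromatic): no H
  1 × N: 2 H
  1 × O: no H
  Total hydrogens = 21.
Molecular formula: C13H21NO

C13H21NO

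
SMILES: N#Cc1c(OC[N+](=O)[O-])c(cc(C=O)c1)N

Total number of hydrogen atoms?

7

Hydrogens are implicit in SMILES; fill each atom to its normal valence:
  4 × C (aromatic): no H
  3 × O: no H
  2 × C (aromatic): 1 H each → 2
  1 × C: 2 H
  1 × C: 1 H
  1 × C: no H
  1 × N: 2 H
  1 × N (charge +1): no H
  1 × N: no H
  1 × O (charge -1): no H
  Total hydrogens = 7.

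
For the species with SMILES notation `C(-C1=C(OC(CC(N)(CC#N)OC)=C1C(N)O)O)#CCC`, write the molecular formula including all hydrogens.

Heavy atoms from the SMILES: 14 C, 3 N, 4 O.
Implicit hydrogens by atom environment:
  4 × C (aromatic): no H
  4 × C: no H
  3 × C: 2 H each → 6
  2 × C: 3 H each → 6
  2 × N: 2 H each → 4
  2 × O: 1 H each → 2
  1 × C: 1 H
  1 × N: no H
  1 × O (aromatic): no H
  1 × O: no H
  Total hydrogens = 19.
Molecular formula: C14H19N3O4

C14H19N3O4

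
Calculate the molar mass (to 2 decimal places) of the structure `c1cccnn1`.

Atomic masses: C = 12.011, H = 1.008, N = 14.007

Molecular formula: C4H4N2.
M = 4×12.011 + 4×1.008 + 2×14.007 = 80.09 g/mol.

80.09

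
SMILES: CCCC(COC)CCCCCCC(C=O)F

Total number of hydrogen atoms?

Hydrogens are implicit in SMILES; fill each atom to its normal valence:
  9 × C: 2 H each → 18
  3 × C: 1 H each → 3
  2 × C: 3 H each → 6
  2 × O: no H
  1 × F: no H
  Total hydrogens = 27.

27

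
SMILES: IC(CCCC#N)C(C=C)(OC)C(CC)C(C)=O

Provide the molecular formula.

C14H22INO2

Heavy atoms from the SMILES: 14 C, 1 I, 1 N, 2 O.
Implicit hydrogens by atom environment:
  5 × C: 2 H each → 10
  3 × C: 3 H each → 9
  3 × C: 1 H each → 3
  3 × C: no H
  2 × O: no H
  1 × I: no H
  1 × N: no H
  Total hydrogens = 22.
Molecular formula: C14H22INO2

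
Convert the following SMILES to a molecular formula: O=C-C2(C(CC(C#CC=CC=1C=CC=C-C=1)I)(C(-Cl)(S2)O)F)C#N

Heavy atoms from the SMILES: 17 C, 1 Cl, 1 F, 1 I, 1 N, 2 O, 1 S.
Implicit hydrogens by atom environment:
  6 × C: no H
  5 × C (aromatic): 1 H each → 5
  4 × C: 1 H each → 4
  1 × C: 2 H
  1 × C (aromatic): no H
  1 × Cl: no H
  1 × F: no H
  1 × I: no H
  1 × N: no H
  1 × O: 1 H
  1 × O: no H
  1 × S: no H
  Total hydrogens = 12.
Molecular formula: C17H12ClFINO2S

C17H12ClFINO2S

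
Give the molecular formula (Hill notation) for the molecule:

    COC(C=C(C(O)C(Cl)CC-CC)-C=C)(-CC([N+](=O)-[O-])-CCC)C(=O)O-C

Heavy atoms from the SMILES: 19 C, 1 Cl, 1 N, 6 O.
Implicit hydrogens by atom environment:
  7 × C: 2 H each → 14
  5 × C: 1 H each → 5
  4 × C: 3 H each → 12
  4 × O: no H
  3 × C: no H
  1 × Cl: no H
  1 × N (charge +1): no H
  1 × O: 1 H
  1 × O (charge -1): no H
  Total hydrogens = 32.
Molecular formula: C19H32ClNO6

C19H32ClNO6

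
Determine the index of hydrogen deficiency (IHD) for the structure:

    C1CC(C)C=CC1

Molecular formula from the SMILES: C7H12.
DoU = (2C + 2 + N − H − X)/2 = (2·7 + 2 + 0 − 12 − 0)/2 = 4/2 = 2.
(Structurally: 1 ring(s) + 1 π bond(s) = 2.)

2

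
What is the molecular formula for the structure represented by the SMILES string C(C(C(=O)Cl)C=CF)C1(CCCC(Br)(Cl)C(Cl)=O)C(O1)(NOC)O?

C13H16BrCl3FNO5

Heavy atoms from the SMILES: 1 Br, 13 C, 3 Cl, 1 F, 1 N, 5 O.
Implicit hydrogens by atom environment:
  5 × C: no H
  4 × C: 2 H each → 8
  4 × O: no H
  3 × C: 1 H each → 3
  3 × Cl: no H
  1 × Br: no H
  1 × C: 3 H
  1 × F: no H
  1 × N: 1 H
  1 × O: 1 H
  Total hydrogens = 16.
Molecular formula: C13H16BrCl3FNO5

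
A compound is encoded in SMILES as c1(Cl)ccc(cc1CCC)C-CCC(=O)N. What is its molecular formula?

C13H18ClNO

Heavy atoms from the SMILES: 13 C, 1 Cl, 1 N, 1 O.
Implicit hydrogens by atom environment:
  5 × C: 2 H each → 10
  3 × C (aromatic): 1 H each → 3
  3 × C (aromatic): no H
  1 × C: 3 H
  1 × C: no H
  1 × Cl: no H
  1 × N: 2 H
  1 × O: no H
  Total hydrogens = 18.
Molecular formula: C13H18ClNO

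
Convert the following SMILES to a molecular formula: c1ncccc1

C5H5N

Heavy atoms from the SMILES: 5 C, 1 N.
Implicit hydrogens by atom environment:
  5 × C (aromatic): 1 H each → 5
  1 × N (aromatic): no H
  Total hydrogens = 5.
Molecular formula: C5H5N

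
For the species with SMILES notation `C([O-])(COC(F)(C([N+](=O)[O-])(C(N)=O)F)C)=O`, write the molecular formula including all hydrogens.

C6H7F2N2O6-

Heavy atoms from the SMILES: 6 C, 2 F, 2 N, 6 O.
Implicit hydrogens by atom environment:
  4 × C: no H
  4 × O: no H
  2 × F: no H
  2 × O (charge -1): no H
  1 × C: 3 H
  1 × C: 2 H
  1 × N: 2 H
  1 × N (charge +1): no H
  Total hydrogens = 7.
Net charge -1.
Molecular formula: C6H7F2N2O6-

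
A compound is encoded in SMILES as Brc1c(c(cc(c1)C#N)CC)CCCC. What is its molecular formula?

Heavy atoms from the SMILES: 1 Br, 13 C, 1 N.
Implicit hydrogens by atom environment:
  4 × C: 2 H each → 8
  4 × C (aromatic): no H
  2 × C: 3 H each → 6
  2 × C (aromatic): 1 H each → 2
  1 × Br: no H
  1 × C: no H
  1 × N: no H
  Total hydrogens = 16.
Molecular formula: C13H16BrN

C13H16BrN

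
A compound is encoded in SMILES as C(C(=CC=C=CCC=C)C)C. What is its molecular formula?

Heavy atoms from the SMILES: 11 C.
Implicit hydrogens by atom environment:
  4 × C: 1 H each → 4
  3 × C: 2 H each → 6
  2 × C: 3 H each → 6
  2 × C: no H
  Total hydrogens = 16.
Molecular formula: C11H16

C11H16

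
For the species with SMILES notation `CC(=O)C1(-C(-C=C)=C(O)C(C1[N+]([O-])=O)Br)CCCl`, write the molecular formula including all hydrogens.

Heavy atoms from the SMILES: 1 Br, 11 C, 1 Cl, 1 N, 4 O.
Implicit hydrogens by atom environment:
  4 × C: no H
  3 × C: 2 H each → 6
  3 × C: 1 H each → 3
  2 × O: no H
  1 × Br: no H
  1 × C: 3 H
  1 × Cl: no H
  1 × N (charge +1): no H
  1 × O: 1 H
  1 × O (charge -1): no H
  Total hydrogens = 13.
Molecular formula: C11H13BrClNO4

C11H13BrClNO4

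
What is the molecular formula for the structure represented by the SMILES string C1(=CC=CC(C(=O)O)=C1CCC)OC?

Heavy atoms from the SMILES: 11 C, 3 O.
Implicit hydrogens by atom environment:
  3 × C (aromatic): 1 H each → 3
  3 × C (aromatic): no H
  2 × C: 3 H each → 6
  2 × C: 2 H each → 4
  2 × O: no H
  1 × C: no H
  1 × O: 1 H
  Total hydrogens = 14.
Molecular formula: C11H14O3

C11H14O3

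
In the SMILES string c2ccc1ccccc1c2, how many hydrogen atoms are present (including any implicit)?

8

Hydrogens are implicit in SMILES; fill each atom to its normal valence:
  8 × C (aromatic): 1 H each → 8
  2 × C (aromatic): no H
  Total hydrogens = 8.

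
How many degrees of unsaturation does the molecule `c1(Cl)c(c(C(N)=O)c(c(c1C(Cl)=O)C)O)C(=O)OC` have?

7

Molecular formula from the SMILES: C11H9Cl2NO5.
DoU = (2C + 2 + N − H − X)/2 = (2·11 + 2 + 1 − 9 − 2)/2 = 14/2 = 7.
(Structurally: 1 ring(s) + 6 π bond(s) = 7.)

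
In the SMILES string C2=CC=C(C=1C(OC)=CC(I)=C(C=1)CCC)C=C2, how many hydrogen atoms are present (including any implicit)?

Hydrogens are implicit in SMILES; fill each atom to its normal valence:
  7 × C (aromatic): 1 H each → 7
  5 × C (aromatic): no H
  2 × C: 3 H each → 6
  2 × C: 2 H each → 4
  1 × I: no H
  1 × O: no H
  Total hydrogens = 17.

17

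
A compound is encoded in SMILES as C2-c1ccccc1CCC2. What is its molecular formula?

C10H12

Heavy atoms from the SMILES: 10 C.
Implicit hydrogens by atom environment:
  4 × C: 2 H each → 8
  4 × C (aromatic): 1 H each → 4
  2 × C (aromatic): no H
  Total hydrogens = 12.
Molecular formula: C10H12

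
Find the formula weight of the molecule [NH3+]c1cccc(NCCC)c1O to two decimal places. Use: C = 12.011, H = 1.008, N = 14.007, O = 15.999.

Molecular formula: C9H15N2O+.
M = 9×12.011 + 15×1.008 + 2×14.007 + 1×15.999 = 167.23 g/mol.

167.23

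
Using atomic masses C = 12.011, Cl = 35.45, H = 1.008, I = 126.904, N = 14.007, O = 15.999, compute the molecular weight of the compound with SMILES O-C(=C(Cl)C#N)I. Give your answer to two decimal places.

Molecular formula: C3HClINO.
M = 3×12.011 + 1×35.45 + 1×1.008 + 1×126.904 + 1×14.007 + 1×15.999 = 229.40 g/mol.

229.40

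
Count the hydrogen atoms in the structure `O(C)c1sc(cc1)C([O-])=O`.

5

Hydrogens are implicit in SMILES; fill each atom to its normal valence:
  2 × C (aromatic): 1 H each → 2
  2 × C (aromatic): no H
  2 × O: no H
  1 × C: 3 H
  1 × C: no H
  1 × O (charge -1): no H
  1 × S (aromatic): no H
  Total hydrogens = 5.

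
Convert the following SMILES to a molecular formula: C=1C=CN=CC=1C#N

Heavy atoms from the SMILES: 6 C, 2 N.
Implicit hydrogens by atom environment:
  4 × C (aromatic): 1 H each → 4
  1 × C (aromatic): no H
  1 × C: no H
  1 × N (aromatic): no H
  1 × N: no H
  Total hydrogens = 4.
Molecular formula: C6H4N2

C6H4N2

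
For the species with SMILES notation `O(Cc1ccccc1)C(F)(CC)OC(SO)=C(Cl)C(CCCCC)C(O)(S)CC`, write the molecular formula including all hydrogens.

C21H32ClFO4S2

Heavy atoms from the SMILES: 21 C, 1 Cl, 1 F, 4 O, 2 S.
Implicit hydrogens by atom environment:
  7 × C: 2 H each → 14
  5 × C (aromatic): 1 H each → 5
  4 × C: no H
  3 × C: 3 H each → 9
  2 × O: 1 H each → 2
  2 × O: no H
  1 × C: 1 H
  1 × C (aromatic): no H
  1 × Cl: no H
  1 × F: no H
  1 × S: 1 H
  1 × S: no H
  Total hydrogens = 32.
Molecular formula: C21H32ClFO4S2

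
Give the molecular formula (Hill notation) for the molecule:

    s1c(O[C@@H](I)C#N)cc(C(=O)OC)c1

Heavy atoms from the SMILES: 8 C, 1 I, 1 N, 3 O, 1 S.
Implicit hydrogens by atom environment:
  3 × O: no H
  2 × C (aromatic): 1 H each → 2
  2 × C (aromatic): no H
  2 × C: no H
  1 × C: 3 H
  1 × C: 1 H
  1 × I: no H
  1 × N: no H
  1 × S (aromatic): no H
  Total hydrogens = 6.
Molecular formula: C8H6INO3S

C8H6INO3S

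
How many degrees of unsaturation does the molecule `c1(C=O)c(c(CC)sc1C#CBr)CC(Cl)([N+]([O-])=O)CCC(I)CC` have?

Molecular formula from the SMILES: C16H18BrClINO3S.
DoU = (2C + 2 + N − H − X)/2 = (2·16 + 2 + 1 − 18 − 3)/2 = 14/2 = 7.
(Structurally: 1 ring(s) + 6 π bond(s) = 7.)

7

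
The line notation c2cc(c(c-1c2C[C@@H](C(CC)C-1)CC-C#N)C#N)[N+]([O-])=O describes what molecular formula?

C16H17N3O2

Heavy atoms from the SMILES: 16 C, 3 N, 2 O.
Implicit hydrogens by atom environment:
  5 × C: 2 H each → 10
  4 × C (aromatic): no H
  2 × C (aromatic): 1 H each → 2
  2 × C: 1 H each → 2
  2 × C: no H
  2 × N: no H
  1 × C: 3 H
  1 × N (charge +1): no H
  1 × O: no H
  1 × O (charge -1): no H
  Total hydrogens = 17.
Molecular formula: C16H17N3O2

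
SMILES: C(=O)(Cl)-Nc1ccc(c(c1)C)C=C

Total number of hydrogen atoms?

10

Hydrogens are implicit in SMILES; fill each atom to its normal valence:
  3 × C (aromatic): 1 H each → 3
  3 × C (aromatic): no H
  1 × C: 3 H
  1 × C: 2 H
  1 × C: 1 H
  1 × C: no H
  1 × Cl: no H
  1 × N: 1 H
  1 × O: no H
  Total hydrogens = 10.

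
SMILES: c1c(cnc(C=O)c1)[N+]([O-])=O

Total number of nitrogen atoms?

2

The symbol for nitrogen appears 2 times in the SMILES.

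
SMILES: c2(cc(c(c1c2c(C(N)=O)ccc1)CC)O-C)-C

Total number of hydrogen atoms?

Hydrogens are implicit in SMILES; fill each atom to its normal valence:
  6 × C (aromatic): no H
  4 × C (aromatic): 1 H each → 4
  3 × C: 3 H each → 9
  2 × O: no H
  1 × C: 2 H
  1 × C: no H
  1 × N: 2 H
  Total hydrogens = 17.

17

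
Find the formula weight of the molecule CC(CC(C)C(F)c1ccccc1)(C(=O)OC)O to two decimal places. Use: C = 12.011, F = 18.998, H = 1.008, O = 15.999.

254.30

Molecular formula: C14H19FO3.
M = 14×12.011 + 1×18.998 + 19×1.008 + 3×15.999 = 254.30 g/mol.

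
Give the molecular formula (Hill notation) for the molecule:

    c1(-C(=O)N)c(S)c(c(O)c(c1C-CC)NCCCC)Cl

C14H21ClN2O2S

Heavy atoms from the SMILES: 14 C, 1 Cl, 2 N, 2 O, 1 S.
Implicit hydrogens by atom environment:
  6 × C (aromatic): no H
  5 × C: 2 H each → 10
  2 × C: 3 H each → 6
  1 × C: no H
  1 × Cl: no H
  1 × N: 2 H
  1 × N: 1 H
  1 × O: 1 H
  1 × O: no H
  1 × S: 1 H
  Total hydrogens = 21.
Molecular formula: C14H21ClN2O2S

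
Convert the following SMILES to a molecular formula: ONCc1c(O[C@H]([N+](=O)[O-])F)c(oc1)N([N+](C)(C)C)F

Heavy atoms from the SMILES: 9 C, 2 F, 4 N, 5 O.
Implicit hydrogens by atom environment:
  3 × C: 3 H each → 9
  3 × C (aromatic): no H
  2 × F: no H
  2 × N (charge +1): no H
  2 × O: no H
  1 × C: 2 H
  1 × C (aromatic): 1 H
  1 × C: 1 H
  1 × N: 1 H
  1 × N: no H
  1 × O: 1 H
  1 × O (aromatic): no H
  1 × O (charge -1): no H
  Total hydrogens = 15.
Net charge +1.
Molecular formula: C9H15F2N4O5+

C9H15F2N4O5+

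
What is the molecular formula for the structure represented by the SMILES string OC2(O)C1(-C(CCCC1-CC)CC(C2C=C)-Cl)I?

Heavy atoms from the SMILES: 14 C, 1 Cl, 1 I, 2 O.
Implicit hydrogens by atom environment:
  6 × C: 2 H each → 12
  5 × C: 1 H each → 5
  2 × C: no H
  2 × O: 1 H each → 2
  1 × C: 3 H
  1 × Cl: no H
  1 × I: no H
  Total hydrogens = 22.
Molecular formula: C14H22ClIO2

C14H22ClIO2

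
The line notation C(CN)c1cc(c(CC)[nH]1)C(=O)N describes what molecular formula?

Heavy atoms from the SMILES: 9 C, 3 N, 1 O.
Implicit hydrogens by atom environment:
  3 × C: 2 H each → 6
  3 × C (aromatic): no H
  2 × N: 2 H each → 4
  1 × C: 3 H
  1 × C (aromatic): 1 H
  1 × C: no H
  1 × N (aromatic): 1 H
  1 × O: no H
  Total hydrogens = 15.
Molecular formula: C9H15N3O

C9H15N3O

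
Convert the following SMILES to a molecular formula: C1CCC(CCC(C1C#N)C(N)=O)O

Heavy atoms from the SMILES: 10 C, 2 N, 2 O.
Implicit hydrogens by atom environment:
  5 × C: 2 H each → 10
  3 × C: 1 H each → 3
  2 × C: no H
  1 × N: 2 H
  1 × N: no H
  1 × O: 1 H
  1 × O: no H
  Total hydrogens = 16.
Molecular formula: C10H16N2O2

C10H16N2O2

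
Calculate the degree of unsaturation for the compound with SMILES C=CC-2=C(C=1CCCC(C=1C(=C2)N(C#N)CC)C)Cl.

Molecular formula from the SMILES: C16H19ClN2.
DoU = (2C + 2 + N − H − X)/2 = (2·16 + 2 + 2 − 19 − 1)/2 = 16/2 = 8.
(Structurally: 2 ring(s) + 6 π bond(s) = 8.)

8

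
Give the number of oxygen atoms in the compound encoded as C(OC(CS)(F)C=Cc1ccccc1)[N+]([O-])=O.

3

The symbol for oxygen appears 3 times in the SMILES.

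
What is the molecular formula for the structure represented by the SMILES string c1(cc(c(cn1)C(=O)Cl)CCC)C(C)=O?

Heavy atoms from the SMILES: 11 C, 1 Cl, 1 N, 2 O.
Implicit hydrogens by atom environment:
  3 × C (aromatic): no H
  2 × C: 3 H each → 6
  2 × C: 2 H each → 4
  2 × C (aromatic): 1 H each → 2
  2 × C: no H
  2 × O: no H
  1 × Cl: no H
  1 × N (aromatic): no H
  Total hydrogens = 12.
Molecular formula: C11H12ClNO2

C11H12ClNO2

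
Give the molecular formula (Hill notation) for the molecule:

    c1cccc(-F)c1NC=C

C8H8FN

Heavy atoms from the SMILES: 8 C, 1 F, 1 N.
Implicit hydrogens by atom environment:
  4 × C (aromatic): 1 H each → 4
  2 × C (aromatic): no H
  1 × C: 2 H
  1 × C: 1 H
  1 × F: no H
  1 × N: 1 H
  Total hydrogens = 8.
Molecular formula: C8H8FN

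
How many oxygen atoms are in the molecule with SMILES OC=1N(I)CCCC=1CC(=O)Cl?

2

The symbol for oxygen appears 2 times in the SMILES.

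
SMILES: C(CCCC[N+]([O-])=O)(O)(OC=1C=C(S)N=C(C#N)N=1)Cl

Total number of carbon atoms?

The symbol for carbon appears 10 times in the SMILES. (Cl is a single chlorine, not C + l.)

10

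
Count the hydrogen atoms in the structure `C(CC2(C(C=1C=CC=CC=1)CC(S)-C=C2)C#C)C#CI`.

Hydrogens are implicit in SMILES; fill each atom to its normal valence:
  5 × C: 1 H each → 5
  5 × C (aromatic): 1 H each → 5
  4 × C: no H
  3 × C: 2 H each → 6
  1 × C (aromatic): no H
  1 × I: no H
  1 × S: 1 H
  Total hydrogens = 17.

17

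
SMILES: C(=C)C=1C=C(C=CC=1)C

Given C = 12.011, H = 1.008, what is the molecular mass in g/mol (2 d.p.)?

118.18

Molecular formula: C9H10.
M = 9×12.011 + 10×1.008 = 118.18 g/mol.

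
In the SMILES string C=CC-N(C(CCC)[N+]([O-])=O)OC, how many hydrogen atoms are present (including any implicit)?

16

Hydrogens are implicit in SMILES; fill each atom to its normal valence:
  4 × C: 2 H each → 8
  2 × C: 3 H each → 6
  2 × C: 1 H each → 2
  2 × O: no H
  1 × N: no H
  1 × N (charge +1): no H
  1 × O (charge -1): no H
  Total hydrogens = 16.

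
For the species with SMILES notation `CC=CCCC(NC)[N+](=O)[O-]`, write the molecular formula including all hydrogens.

Heavy atoms from the SMILES: 7 C, 2 N, 2 O.
Implicit hydrogens by atom environment:
  3 × C: 1 H each → 3
  2 × C: 3 H each → 6
  2 × C: 2 H each → 4
  1 × N: 1 H
  1 × N (charge +1): no H
  1 × O: no H
  1 × O (charge -1): no H
  Total hydrogens = 14.
Molecular formula: C7H14N2O2

C7H14N2O2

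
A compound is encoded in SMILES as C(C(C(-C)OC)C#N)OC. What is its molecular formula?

C7H13NO2

Heavy atoms from the SMILES: 7 C, 1 N, 2 O.
Implicit hydrogens by atom environment:
  3 × C: 3 H each → 9
  2 × C: 1 H each → 2
  2 × O: no H
  1 × C: 2 H
  1 × C: no H
  1 × N: no H
  Total hydrogens = 13.
Molecular formula: C7H13NO2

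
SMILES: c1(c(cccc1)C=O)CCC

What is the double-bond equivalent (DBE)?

5

Molecular formula from the SMILES: C10H12O.
DoU = (2C + 2 + N − H − X)/2 = (2·10 + 2 + 0 − 12 − 0)/2 = 10/2 = 5.
(Structurally: 1 ring(s) + 4 π bond(s) = 5.)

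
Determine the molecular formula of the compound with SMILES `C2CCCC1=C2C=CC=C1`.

C10H12

Heavy atoms from the SMILES: 10 C.
Implicit hydrogens by atom environment:
  4 × C: 2 H each → 8
  4 × C (aromatic): 1 H each → 4
  2 × C (aromatic): no H
  Total hydrogens = 12.
Molecular formula: C10H12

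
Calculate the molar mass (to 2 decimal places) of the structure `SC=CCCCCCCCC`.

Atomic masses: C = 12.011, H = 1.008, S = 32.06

172.33

Molecular formula: C10H20S.
M = 10×12.011 + 20×1.008 + 1×32.06 = 172.33 g/mol.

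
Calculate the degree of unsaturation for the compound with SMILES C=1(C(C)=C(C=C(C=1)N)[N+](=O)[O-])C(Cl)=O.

Molecular formula from the SMILES: C8H7ClN2O3.
DoU = (2C + 2 + N − H − X)/2 = (2·8 + 2 + 2 − 7 − 1)/2 = 12/2 = 6.
(Structurally: 1 ring(s) + 5 π bond(s) = 6.)

6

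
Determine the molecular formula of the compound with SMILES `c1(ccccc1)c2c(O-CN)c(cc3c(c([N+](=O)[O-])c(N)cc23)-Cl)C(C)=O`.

Heavy atoms from the SMILES: 19 C, 1 Cl, 3 N, 4 O.
Implicit hydrogens by atom environment:
  9 × C (aromatic): no H
  7 × C (aromatic): 1 H each → 7
  3 × O: no H
  2 × N: 2 H each → 4
  1 × C: 3 H
  1 × C: 2 H
  1 × C: no H
  1 × Cl: no H
  1 × N (charge +1): no H
  1 × O (charge -1): no H
  Total hydrogens = 16.
Molecular formula: C19H16ClN3O4

C19H16ClN3O4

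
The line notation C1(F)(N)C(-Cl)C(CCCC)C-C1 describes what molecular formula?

C9H17ClFN

Heavy atoms from the SMILES: 9 C, 1 Cl, 1 F, 1 N.
Implicit hydrogens by atom environment:
  5 × C: 2 H each → 10
  2 × C: 1 H each → 2
  1 × C: 3 H
  1 × C: no H
  1 × Cl: no H
  1 × F: no H
  1 × N: 2 H
  Total hydrogens = 17.
Molecular formula: C9H17ClFN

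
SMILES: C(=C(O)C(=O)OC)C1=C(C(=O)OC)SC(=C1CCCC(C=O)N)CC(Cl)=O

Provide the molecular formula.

C17H20ClNO7S

Heavy atoms from the SMILES: 17 C, 1 Cl, 1 N, 7 O, 1 S.
Implicit hydrogens by atom environment:
  6 × O: no H
  4 × C: 2 H each → 8
  4 × C (aromatic): no H
  4 × C: no H
  3 × C: 1 H each → 3
  2 × C: 3 H each → 6
  1 × Cl: no H
  1 × N: 2 H
  1 × O: 1 H
  1 × S (aromatic): no H
  Total hydrogens = 20.
Molecular formula: C17H20ClNO7S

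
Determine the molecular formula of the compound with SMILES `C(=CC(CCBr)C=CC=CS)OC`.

C10H15BrOS

Heavy atoms from the SMILES: 1 Br, 10 C, 1 O, 1 S.
Implicit hydrogens by atom environment:
  7 × C: 1 H each → 7
  2 × C: 2 H each → 4
  1 × Br: no H
  1 × C: 3 H
  1 × O: no H
  1 × S: 1 H
  Total hydrogens = 15.
Molecular formula: C10H15BrOS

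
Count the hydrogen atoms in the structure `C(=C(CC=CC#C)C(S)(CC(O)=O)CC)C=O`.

Hydrogens are implicit in SMILES; fill each atom to its normal valence:
  5 × C: 1 H each → 5
  4 × C: no H
  3 × C: 2 H each → 6
  2 × O: no H
  1 × C: 3 H
  1 × O: 1 H
  1 × S: 1 H
  Total hydrogens = 16.

16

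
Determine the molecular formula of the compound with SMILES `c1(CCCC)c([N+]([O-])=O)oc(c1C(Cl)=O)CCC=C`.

C13H16ClNO4

Heavy atoms from the SMILES: 13 C, 1 Cl, 1 N, 4 O.
Implicit hydrogens by atom environment:
  6 × C: 2 H each → 12
  4 × C (aromatic): no H
  2 × O: no H
  1 × C: 3 H
  1 × C: 1 H
  1 × C: no H
  1 × Cl: no H
  1 × N (charge +1): no H
  1 × O (aromatic): no H
  1 × O (charge -1): no H
  Total hydrogens = 16.
Molecular formula: C13H16ClNO4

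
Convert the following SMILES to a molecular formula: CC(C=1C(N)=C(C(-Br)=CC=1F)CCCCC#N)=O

C13H14BrFN2O

Heavy atoms from the SMILES: 1 Br, 13 C, 1 F, 2 N, 1 O.
Implicit hydrogens by atom environment:
  5 × C (aromatic): no H
  4 × C: 2 H each → 8
  2 × C: no H
  1 × Br: no H
  1 × C: 3 H
  1 × C (aromatic): 1 H
  1 × F: no H
  1 × N: 2 H
  1 × N: no H
  1 × O: no H
  Total hydrogens = 14.
Molecular formula: C13H14BrFN2O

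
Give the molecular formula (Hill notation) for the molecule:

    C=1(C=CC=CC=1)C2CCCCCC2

C13H18

Heavy atoms from the SMILES: 13 C.
Implicit hydrogens by atom environment:
  6 × C: 2 H each → 12
  5 × C (aromatic): 1 H each → 5
  1 × C: 1 H
  1 × C (aromatic): no H
  Total hydrogens = 18.
Molecular formula: C13H18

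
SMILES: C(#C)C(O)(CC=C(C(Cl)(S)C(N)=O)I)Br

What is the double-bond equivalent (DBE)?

4

Molecular formula from the SMILES: C8H8BrClINO2S.
DoU = (2C + 2 + N − H − X)/2 = (2·8 + 2 + 1 − 8 − 3)/2 = 8/2 = 4.
(Structurally: 0 ring(s) + 4 π bond(s) = 4.)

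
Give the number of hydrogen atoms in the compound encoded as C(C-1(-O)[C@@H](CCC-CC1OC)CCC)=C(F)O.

Hydrogens are implicit in SMILES; fill each atom to its normal valence:
  6 × C: 2 H each → 12
  3 × C: 1 H each → 3
  2 × C: 3 H each → 6
  2 × C: no H
  2 × O: 1 H each → 2
  1 × F: no H
  1 × O: no H
  Total hydrogens = 23.

23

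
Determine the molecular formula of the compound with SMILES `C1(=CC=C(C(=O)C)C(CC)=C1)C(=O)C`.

C12H14O2

Heavy atoms from the SMILES: 12 C, 2 O.
Implicit hydrogens by atom environment:
  3 × C: 3 H each → 9
  3 × C (aromatic): 1 H each → 3
  3 × C (aromatic): no H
  2 × C: no H
  2 × O: no H
  1 × C: 2 H
  Total hydrogens = 14.
Molecular formula: C12H14O2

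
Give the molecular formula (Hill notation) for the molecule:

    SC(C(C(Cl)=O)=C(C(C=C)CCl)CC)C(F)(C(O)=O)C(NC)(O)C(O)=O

C15H20Cl2FNO6S

Heavy atoms from the SMILES: 15 C, 2 Cl, 1 F, 1 N, 6 O, 1 S.
Implicit hydrogens by atom environment:
  7 × C: no H
  3 × C: 2 H each → 6
  3 × C: 1 H each → 3
  3 × O: 1 H each → 3
  3 × O: no H
  2 × C: 3 H each → 6
  2 × Cl: no H
  1 × F: no H
  1 × N: 1 H
  1 × S: 1 H
  Total hydrogens = 20.
Molecular formula: C15H20Cl2FNO6S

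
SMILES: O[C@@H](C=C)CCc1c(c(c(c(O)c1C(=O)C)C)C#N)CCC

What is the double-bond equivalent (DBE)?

Molecular formula from the SMILES: C18H23NO3.
DoU = (2C + 2 + N − H − X)/2 = (2·18 + 2 + 1 − 23 − 0)/2 = 16/2 = 8.
(Structurally: 1 ring(s) + 7 π bond(s) = 8.)

8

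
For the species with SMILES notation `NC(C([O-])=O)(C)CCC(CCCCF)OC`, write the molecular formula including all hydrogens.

Heavy atoms from the SMILES: 11 C, 1 F, 1 N, 3 O.
Implicit hydrogens by atom environment:
  6 × C: 2 H each → 12
  2 × C: 3 H each → 6
  2 × C: no H
  2 × O: no H
  1 × C: 1 H
  1 × F: no H
  1 × N: 2 H
  1 × O (charge -1): no H
  Total hydrogens = 21.
Net charge -1.
Molecular formula: C11H21FNO3-

C11H21FNO3-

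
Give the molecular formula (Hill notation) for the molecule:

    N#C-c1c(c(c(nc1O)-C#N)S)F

Heavy atoms from the SMILES: 7 C, 1 F, 3 N, 1 O, 1 S.
Implicit hydrogens by atom environment:
  5 × C (aromatic): no H
  2 × C: no H
  2 × N: no H
  1 × F: no H
  1 × N (aromatic): no H
  1 × O: 1 H
  1 × S: 1 H
  Total hydrogens = 2.
Molecular formula: C7H2FN3OS

C7H2FN3OS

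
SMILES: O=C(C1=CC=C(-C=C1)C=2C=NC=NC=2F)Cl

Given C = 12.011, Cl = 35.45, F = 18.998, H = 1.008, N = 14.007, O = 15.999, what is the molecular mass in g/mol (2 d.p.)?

236.63

Molecular formula: C11H6ClFN2O.
M = 11×12.011 + 1×35.45 + 1×18.998 + 6×1.008 + 2×14.007 + 1×15.999 = 236.63 g/mol.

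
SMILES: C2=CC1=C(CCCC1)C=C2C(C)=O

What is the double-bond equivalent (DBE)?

Molecular formula from the SMILES: C12H14O.
DoU = (2C + 2 + N − H − X)/2 = (2·12 + 2 + 0 − 14 − 0)/2 = 12/2 = 6.
(Structurally: 2 ring(s) + 4 π bond(s) = 6.)

6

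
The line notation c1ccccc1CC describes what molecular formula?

Heavy atoms from the SMILES: 8 C.
Implicit hydrogens by atom environment:
  5 × C (aromatic): 1 H each → 5
  1 × C: 3 H
  1 × C: 2 H
  1 × C (aromatic): no H
  Total hydrogens = 10.
Molecular formula: C8H10

C8H10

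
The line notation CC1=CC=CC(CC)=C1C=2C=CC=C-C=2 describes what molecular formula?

Heavy atoms from the SMILES: 15 C.
Implicit hydrogens by atom environment:
  8 × C (aromatic): 1 H each → 8
  4 × C (aromatic): no H
  2 × C: 3 H each → 6
  1 × C: 2 H
  Total hydrogens = 16.
Molecular formula: C15H16

C15H16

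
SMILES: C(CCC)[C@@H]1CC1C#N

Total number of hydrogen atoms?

13

Hydrogens are implicit in SMILES; fill each atom to its normal valence:
  4 × C: 2 H each → 8
  2 × C: 1 H each → 2
  1 × C: 3 H
  1 × C: no H
  1 × N: no H
  Total hydrogens = 13.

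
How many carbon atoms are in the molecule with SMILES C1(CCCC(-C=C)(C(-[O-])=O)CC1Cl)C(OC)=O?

12

The symbol for carbon appears 12 times in the SMILES. (Cl is a single chlorine, not C + l.)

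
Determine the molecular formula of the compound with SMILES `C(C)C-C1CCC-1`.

C7H14

Heavy atoms from the SMILES: 7 C.
Implicit hydrogens by atom environment:
  5 × C: 2 H each → 10
  1 × C: 3 H
  1 × C: 1 H
  Total hydrogens = 14.
Molecular formula: C7H14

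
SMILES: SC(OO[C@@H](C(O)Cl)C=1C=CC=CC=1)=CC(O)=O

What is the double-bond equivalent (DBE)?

6

Molecular formula from the SMILES: C11H11ClO5S.
DoU = (2C + 2 + N − H − X)/2 = (2·11 + 2 + 0 − 11 − 1)/2 = 12/2 = 6.
(Structurally: 1 ring(s) + 5 π bond(s) = 6.)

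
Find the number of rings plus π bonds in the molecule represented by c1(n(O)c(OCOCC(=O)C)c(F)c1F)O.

4

Molecular formula from the SMILES: C8H9F2NO5.
DoU = (2C + 2 + N − H − X)/2 = (2·8 + 2 + 1 − 9 − 2)/2 = 8/2 = 4.
(Structurally: 1 ring(s) + 3 π bond(s) = 4.)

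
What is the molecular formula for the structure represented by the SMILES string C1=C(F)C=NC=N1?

Heavy atoms from the SMILES: 4 C, 1 F, 2 N.
Implicit hydrogens by atom environment:
  3 × C (aromatic): 1 H each → 3
  2 × N (aromatic): no H
  1 × C (aromatic): no H
  1 × F: no H
  Total hydrogens = 3.
Molecular formula: C4H3FN2

C4H3FN2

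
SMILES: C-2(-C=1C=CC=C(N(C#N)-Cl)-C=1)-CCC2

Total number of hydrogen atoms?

11

Hydrogens are implicit in SMILES; fill each atom to its normal valence:
  4 × C (aromatic): 1 H each → 4
  3 × C: 2 H each → 6
  2 × C (aromatic): no H
  2 × N: no H
  1 × C: 1 H
  1 × C: no H
  1 × Cl: no H
  Total hydrogens = 11.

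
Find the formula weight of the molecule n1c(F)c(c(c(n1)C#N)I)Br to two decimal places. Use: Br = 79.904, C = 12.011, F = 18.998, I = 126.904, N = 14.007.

327.88

Molecular formula: C5BrFIN3.
M = 1×79.904 + 5×12.011 + 1×18.998 + 1×126.904 + 3×14.007 = 327.88 g/mol.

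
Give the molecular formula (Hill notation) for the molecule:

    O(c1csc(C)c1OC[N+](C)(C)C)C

C10H18NO2S+

Heavy atoms from the SMILES: 10 C, 1 N, 2 O, 1 S.
Implicit hydrogens by atom environment:
  5 × C: 3 H each → 15
  3 × C (aromatic): no H
  2 × O: no H
  1 × C: 2 H
  1 × C (aromatic): 1 H
  1 × N (charge +1): no H
  1 × S (aromatic): no H
  Total hydrogens = 18.
Net charge +1.
Molecular formula: C10H18NO2S+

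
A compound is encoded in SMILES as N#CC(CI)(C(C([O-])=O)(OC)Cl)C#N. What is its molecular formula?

C7H5ClIN2O3-

Heavy atoms from the SMILES: 7 C, 1 Cl, 1 I, 2 N, 3 O.
Implicit hydrogens by atom environment:
  5 × C: no H
  2 × N: no H
  2 × O: no H
  1 × C: 3 H
  1 × C: 2 H
  1 × Cl: no H
  1 × I: no H
  1 × O (charge -1): no H
  Total hydrogens = 5.
Net charge -1.
Molecular formula: C7H5ClIN2O3-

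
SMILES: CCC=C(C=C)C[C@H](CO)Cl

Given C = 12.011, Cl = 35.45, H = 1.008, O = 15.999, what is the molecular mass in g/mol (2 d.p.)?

174.67

Molecular formula: C9H15ClO.
M = 9×12.011 + 1×35.45 + 15×1.008 + 1×15.999 = 174.67 g/mol.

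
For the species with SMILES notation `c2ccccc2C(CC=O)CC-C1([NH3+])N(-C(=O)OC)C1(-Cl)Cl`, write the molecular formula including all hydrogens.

Heavy atoms from the SMILES: 15 C, 2 Cl, 2 N, 3 O.
Implicit hydrogens by atom environment:
  5 × C (aromatic): 1 H each → 5
  3 × C: 2 H each → 6
  3 × C: no H
  3 × O: no H
  2 × C: 1 H each → 2
  2 × Cl: no H
  1 × C: 3 H
  1 × C (aromatic): no H
  1 × N (charge +1): 3 H
  1 × N: no H
  Total hydrogens = 19.
Net charge +1.
Molecular formula: C15H19Cl2N2O3+

C15H19Cl2N2O3+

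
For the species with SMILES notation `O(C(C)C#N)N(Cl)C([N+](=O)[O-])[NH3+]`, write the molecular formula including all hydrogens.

Heavy atoms from the SMILES: 4 C, 1 Cl, 4 N, 3 O.
Implicit hydrogens by atom environment:
  2 × C: 1 H each → 2
  2 × N: no H
  2 × O: no H
  1 × C: 3 H
  1 × C: no H
  1 × Cl: no H
  1 × N (charge +1): 3 H
  1 × N (charge +1): no H
  1 × O (charge -1): no H
  Total hydrogens = 8.
Net charge +1.
Molecular formula: C4H8ClN4O3+

C4H8ClN4O3+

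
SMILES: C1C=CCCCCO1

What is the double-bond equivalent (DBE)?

2

Molecular formula from the SMILES: C7H12O.
DoU = (2C + 2 + N − H − X)/2 = (2·7 + 2 + 0 − 12 − 0)/2 = 4/2 = 2.
(Structurally: 1 ring(s) + 1 π bond(s) = 2.)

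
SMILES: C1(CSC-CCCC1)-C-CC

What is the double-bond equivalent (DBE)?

1

Molecular formula from the SMILES: C10H20S.
DoU = (2C + 2 + N − H − X)/2 = (2·10 + 2 + 0 − 20 − 0)/2 = 2/2 = 1.
(Structurally: 1 ring(s) + 0 π bond(s) = 1.)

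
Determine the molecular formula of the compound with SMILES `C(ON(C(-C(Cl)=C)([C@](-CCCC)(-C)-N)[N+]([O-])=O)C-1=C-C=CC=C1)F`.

Heavy atoms from the SMILES: 16 C, 1 Cl, 1 F, 3 N, 3 O.
Implicit hydrogens by atom environment:
  5 × C: 2 H each → 10
  5 × C (aromatic): 1 H each → 5
  3 × C: no H
  2 × C: 3 H each → 6
  2 × O: no H
  1 × C (aromatic): no H
  1 × Cl: no H
  1 × F: no H
  1 × N: 2 H
  1 × N (charge +1): no H
  1 × N: no H
  1 × O (charge -1): no H
  Total hydrogens = 23.
Molecular formula: C16H23ClFN3O3

C16H23ClFN3O3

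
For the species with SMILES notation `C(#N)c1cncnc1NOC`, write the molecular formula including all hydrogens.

Heavy atoms from the SMILES: 6 C, 4 N, 1 O.
Implicit hydrogens by atom environment:
  2 × C (aromatic): 1 H each → 2
  2 × C (aromatic): no H
  2 × N (aromatic): no H
  1 × C: 3 H
  1 × C: no H
  1 × N: 1 H
  1 × N: no H
  1 × O: no H
  Total hydrogens = 6.
Molecular formula: C6H6N4O

C6H6N4O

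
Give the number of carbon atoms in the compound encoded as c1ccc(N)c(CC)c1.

8

The symbol for carbon appears 8 times in the SMILES. Lowercase c denotes aromatic carbon and counts toward C.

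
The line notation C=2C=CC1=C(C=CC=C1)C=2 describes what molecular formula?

Heavy atoms from the SMILES: 10 C.
Implicit hydrogens by atom environment:
  8 × C (aromatic): 1 H each → 8
  2 × C (aromatic): no H
  Total hydrogens = 8.
Molecular formula: C10H8

C10H8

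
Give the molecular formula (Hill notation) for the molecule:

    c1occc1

C4H4O

Heavy atoms from the SMILES: 4 C, 1 O.
Implicit hydrogens by atom environment:
  4 × C (aromatic): 1 H each → 4
  1 × O (aromatic): no H
  Total hydrogens = 4.
Molecular formula: C4H4O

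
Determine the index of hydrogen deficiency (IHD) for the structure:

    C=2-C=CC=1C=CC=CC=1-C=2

Molecular formula from the SMILES: C10H8.
DoU = (2C + 2 + N − H − X)/2 = (2·10 + 2 + 0 − 8 − 0)/2 = 14/2 = 7.
(Structurally: 2 ring(s) + 5 π bond(s) = 7.)

7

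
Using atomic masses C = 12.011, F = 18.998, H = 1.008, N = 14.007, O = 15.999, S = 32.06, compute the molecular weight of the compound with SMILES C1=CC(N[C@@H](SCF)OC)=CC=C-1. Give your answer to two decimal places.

201.26

Molecular formula: C9H12FNOS.
M = 9×12.011 + 1×18.998 + 12×1.008 + 1×14.007 + 1×15.999 + 1×32.06 = 201.26 g/mol.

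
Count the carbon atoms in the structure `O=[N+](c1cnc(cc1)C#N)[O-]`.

6

The symbol for carbon appears 6 times in the SMILES. Lowercase c denotes aromatic carbon and counts toward C.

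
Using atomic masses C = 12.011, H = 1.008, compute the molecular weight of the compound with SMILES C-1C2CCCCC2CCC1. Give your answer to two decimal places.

Molecular formula: C10H18.
M = 10×12.011 + 18×1.008 = 138.25 g/mol.

138.25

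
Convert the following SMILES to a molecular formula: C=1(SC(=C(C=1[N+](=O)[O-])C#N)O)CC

Heavy atoms from the SMILES: 7 C, 2 N, 3 O, 1 S.
Implicit hydrogens by atom environment:
  4 × C (aromatic): no H
  1 × C: 3 H
  1 × C: 2 H
  1 × C: no H
  1 × N: no H
  1 × N (charge +1): no H
  1 × O: 1 H
  1 × O: no H
  1 × O (charge -1): no H
  1 × S (aromatic): no H
  Total hydrogens = 6.
Molecular formula: C7H6N2O3S

C7H6N2O3S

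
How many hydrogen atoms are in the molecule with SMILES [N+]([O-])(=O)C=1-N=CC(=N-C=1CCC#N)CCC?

12

Hydrogens are implicit in SMILES; fill each atom to its normal valence:
  4 × C: 2 H each → 8
  3 × C (aromatic): no H
  2 × N (aromatic): no H
  1 × C: 3 H
  1 × C (aromatic): 1 H
  1 × C: no H
  1 × N (charge +1): no H
  1 × N: no H
  1 × O: no H
  1 × O (charge -1): no H
  Total hydrogens = 12.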